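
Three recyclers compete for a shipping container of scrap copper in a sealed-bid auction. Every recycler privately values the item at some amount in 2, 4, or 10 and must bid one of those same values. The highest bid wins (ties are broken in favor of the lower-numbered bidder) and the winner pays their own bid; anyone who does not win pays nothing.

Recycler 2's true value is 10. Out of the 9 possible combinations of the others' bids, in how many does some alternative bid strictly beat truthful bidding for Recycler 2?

2

Others bid (2, 2): truth gives 0; bid 4 gives 6 > 0. Violating.
Others bid (2, 4): truth gives 0; bid 4 gives 6 > 0. Violating.
Others bid (2, 10): truth gives 0; no alternative beats it.
Others bid (4, 2): truth gives 0; no alternative beats it.
(Checking all 9 profiles: 2 have a profitable deviation, 7 do not.)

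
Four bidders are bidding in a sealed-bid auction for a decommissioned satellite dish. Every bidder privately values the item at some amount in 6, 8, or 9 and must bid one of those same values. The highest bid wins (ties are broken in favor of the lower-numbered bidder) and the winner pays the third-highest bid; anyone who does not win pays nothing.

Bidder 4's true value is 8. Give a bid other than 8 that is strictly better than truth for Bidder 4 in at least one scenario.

9

Suppose Bidder 1 bids 6, Bidder 2 bids 6 and Bidder 3 bids 8.
Bid 8: loses, pays 0, utility 0.
Bid 9: wins, pays 6, utility 8 - 6 = 2.
So bidding 9 beats truth here (2 > 0).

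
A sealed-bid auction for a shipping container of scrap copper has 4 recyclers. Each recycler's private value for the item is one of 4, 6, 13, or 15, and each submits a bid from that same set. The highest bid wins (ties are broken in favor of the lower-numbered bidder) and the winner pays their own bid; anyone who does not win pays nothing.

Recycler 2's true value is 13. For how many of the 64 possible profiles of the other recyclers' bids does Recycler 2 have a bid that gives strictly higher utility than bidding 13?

4

Others bid (4, 4, 4): truth gives 0; bid 6 gives 7 > 0. Violating.
Others bid (4, 4, 6): truth gives 0; bid 6 gives 7 > 0. Violating.
Others bid (4, 6, 4): truth gives 0; bid 6 gives 7 > 0. Violating.
Others bid (4, 6, 6): truth gives 0; bid 6 gives 7 > 0. Violating.
Others bid (4, 4, 13): truth gives 0; no alternative beats it.
Others bid (4, 4, 15): truth gives 0; no alternative beats it.
(Checking all 64 profiles: 4 have a profitable deviation, 60 do not.)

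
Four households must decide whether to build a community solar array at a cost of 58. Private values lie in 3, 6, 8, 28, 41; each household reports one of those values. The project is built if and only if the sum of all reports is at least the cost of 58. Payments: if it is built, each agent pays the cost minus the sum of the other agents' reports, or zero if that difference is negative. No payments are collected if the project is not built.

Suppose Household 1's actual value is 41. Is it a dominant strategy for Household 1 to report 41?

Check each profile of the others' reports and compare truth against every alternative report.
Others report (8, 8, 8): truth gives 7, best alternative gives 0.
Others report (6, 8, 8): truth gives 5, best alternative gives 0.
Others report (8, 6, 8): truth gives 5, best alternative gives 0.
Others report (8, 8, 6): truth gives 5, best alternative gives 0.
Others report (6, 6, 8): truth gives 3, best alternative gives 0.
Others report (6, 8, 6): truth gives 3, best alternative gives 0.
(Remaining 119 profiles checked similarly; truth is weakly best in each.)
In every case the truthful report is at least as good as any alternative, so it is a dominant strategy.

Yes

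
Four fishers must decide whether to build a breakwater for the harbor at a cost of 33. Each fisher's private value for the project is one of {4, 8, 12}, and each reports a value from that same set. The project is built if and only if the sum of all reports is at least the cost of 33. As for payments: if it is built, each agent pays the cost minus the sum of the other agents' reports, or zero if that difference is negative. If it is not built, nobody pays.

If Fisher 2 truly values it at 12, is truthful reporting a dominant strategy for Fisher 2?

Yes

Check each profile of the others' reports and compare truth against every alternative report.
Others report (4, 8, 12): truth gives 3, best alternative gives 0.
Others report (4, 12, 8): truth gives 3, best alternative gives 0.
Others report (8, 4, 12): truth gives 3, best alternative gives 0.
Others report (8, 8, 8): truth gives 3, best alternative gives 0.
Others report (8, 12, 4): truth gives 3, best alternative gives 0.
Others report (12, 4, 8): truth gives 3, best alternative gives 0.
(Remaining 21 profiles checked similarly; truth is weakly best in each.)
In every case the truthful report is at least as good as any alternative, so it is a dominant strategy.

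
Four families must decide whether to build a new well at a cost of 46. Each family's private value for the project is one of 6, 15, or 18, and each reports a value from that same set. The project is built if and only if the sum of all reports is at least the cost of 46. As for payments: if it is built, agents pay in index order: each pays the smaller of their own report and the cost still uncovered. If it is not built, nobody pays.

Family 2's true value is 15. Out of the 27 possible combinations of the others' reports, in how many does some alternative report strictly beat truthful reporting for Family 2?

11

Others report (6, 18, 18): truth gives 0; report 6 gives 9 > 0. Violating.
Others report (15, 15, 15): truth gives 0; report 6 gives 9 > 0. Violating.
Others report (15, 15, 18): truth gives 0; report 6 gives 9 > 0. Violating.
Others report (15, 18, 15): truth gives 0; report 6 gives 9 > 0. Violating.
Others report (6, 6, 6): truth gives 0; no alternative beats it.
Others report (6, 6, 15): truth gives 0; no alternative beats it.
(Checking all 27 profiles: 11 have a profitable deviation, 16 do not.)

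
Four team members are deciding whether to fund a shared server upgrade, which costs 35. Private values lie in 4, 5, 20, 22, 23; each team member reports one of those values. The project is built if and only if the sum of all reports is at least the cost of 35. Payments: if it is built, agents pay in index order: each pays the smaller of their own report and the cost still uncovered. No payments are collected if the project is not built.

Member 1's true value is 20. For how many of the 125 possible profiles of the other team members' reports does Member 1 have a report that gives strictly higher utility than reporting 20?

108

Others report (4, 4, 22): truth gives 0; report 5 gives 15 > 0. Violating.
Others report (4, 4, 23): truth gives 0; report 4 gives 16 > 0. Violating.
Others report (4, 5, 22): truth gives 0; report 4 gives 16 > 0. Violating.
Others report (4, 5, 23): truth gives 0; report 4 gives 16 > 0. Violating.
Others report (4, 4, 4): truth gives 0; no alternative beats it.
Others report (4, 4, 5): truth gives 0; no alternative beats it.
(Checking all 125 profiles: 108 have a profitable deviation, 17 do not.)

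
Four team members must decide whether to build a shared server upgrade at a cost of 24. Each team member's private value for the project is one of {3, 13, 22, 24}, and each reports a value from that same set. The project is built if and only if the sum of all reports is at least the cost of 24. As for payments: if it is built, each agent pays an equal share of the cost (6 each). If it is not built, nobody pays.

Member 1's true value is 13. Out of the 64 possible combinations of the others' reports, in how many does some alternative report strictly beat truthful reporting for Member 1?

Others report (3, 3, 3): truth gives 0; report 22 gives 7 > 0. Violating.
Others report (3, 3, 13): truth gives 7; no alternative beats it.
Others report (3, 3, 22): truth gives 7; no alternative beats it.
(Checking all 64 profiles: 1 has a profitable deviation, 63 do not.)

1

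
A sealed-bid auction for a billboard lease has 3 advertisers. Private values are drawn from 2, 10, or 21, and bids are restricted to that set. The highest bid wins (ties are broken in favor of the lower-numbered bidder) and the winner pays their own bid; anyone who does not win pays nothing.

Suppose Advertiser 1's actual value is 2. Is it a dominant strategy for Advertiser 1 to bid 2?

Yes

Check each profile of the others' bids and compare truth against every alternative bid.
Others bid (2, 2): truth gives 0, best alternative gives -8.
Others bid (2, 10): truth gives 0, best alternative gives -8.
Others bid (10, 2): truth gives 0, best alternative gives -8.
Others bid (10, 10): truth gives 0, best alternative gives -8.
Others bid (2, 21): truth gives 0, best alternative gives 0.
Others bid (10, 21): truth gives 0, best alternative gives 0.
(Remaining 3 profiles checked similarly; truth is weakly best in each.)
In every case the truthful bid is at least as good as any alternative, so it is a dominant strategy.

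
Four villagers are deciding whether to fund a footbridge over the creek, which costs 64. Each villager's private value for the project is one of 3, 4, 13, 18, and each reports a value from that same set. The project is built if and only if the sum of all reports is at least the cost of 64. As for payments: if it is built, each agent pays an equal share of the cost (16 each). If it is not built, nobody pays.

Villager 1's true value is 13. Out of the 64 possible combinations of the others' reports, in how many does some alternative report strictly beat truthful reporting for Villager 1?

Others report (18, 18, 18): truth gives -3; report 3 gives 0 > -3. Violating.
Others report (3, 3, 3): truth gives 0; no alternative beats it.
Others report (3, 3, 4): truth gives 0; no alternative beats it.
(Checking all 64 profiles: 1 has a profitable deviation, 63 do not.)

1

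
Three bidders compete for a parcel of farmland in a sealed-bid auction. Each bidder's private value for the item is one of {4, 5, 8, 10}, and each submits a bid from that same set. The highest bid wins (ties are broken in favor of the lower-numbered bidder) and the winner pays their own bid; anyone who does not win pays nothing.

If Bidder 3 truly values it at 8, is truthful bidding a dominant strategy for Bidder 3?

No

Consider the case where Bidder 1 bids 4 and Bidder 2 bids 4.
Truthful bid 8: wins, pays 8, utility 8 - 8 = 0.
Bid 5 instead: wins, pays 5, utility 8 - 5 = 3.
Since 3 > 0, bidding 5 is strictly better here, so truthful bidding is not dominant.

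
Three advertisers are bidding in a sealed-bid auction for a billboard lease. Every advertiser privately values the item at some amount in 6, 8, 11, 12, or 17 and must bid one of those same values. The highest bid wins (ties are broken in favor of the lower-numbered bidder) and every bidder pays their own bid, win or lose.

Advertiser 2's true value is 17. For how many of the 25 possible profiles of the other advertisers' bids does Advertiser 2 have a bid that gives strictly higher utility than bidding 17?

17

Others bid (6, 6): truth gives 0; bid 8 gives 9 > 0. Violating.
Others bid (6, 8): truth gives 0; bid 8 gives 9 > 0. Violating.
Others bid (6, 11): truth gives 0; bid 11 gives 6 > 0. Violating.
Others bid (6, 12): truth gives 0; bid 12 gives 5 > 0. Violating.
Others bid (6, 17): truth gives 0; no alternative beats it.
Others bid (8, 17): truth gives 0; no alternative beats it.
(Checking all 25 profiles: 17 have a profitable deviation, 8 do not.)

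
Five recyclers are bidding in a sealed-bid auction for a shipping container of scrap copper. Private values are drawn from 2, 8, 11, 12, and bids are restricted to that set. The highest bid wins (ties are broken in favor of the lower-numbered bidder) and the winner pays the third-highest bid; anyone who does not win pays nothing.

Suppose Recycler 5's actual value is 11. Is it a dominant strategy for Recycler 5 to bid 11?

No

Consider the case where Recycler 1 bids 2, Recycler 2 bids 2, Recycler 3 bids 2 and Recycler 4 bids 11.
Truthful bid 11: loses, pays 0, utility 0.
Bid 12 instead: wins, pays 2, utility 11 - 2 = 9.
Since 9 > 0, bidding 12 is strictly better here, so truthful bidding is not dominant.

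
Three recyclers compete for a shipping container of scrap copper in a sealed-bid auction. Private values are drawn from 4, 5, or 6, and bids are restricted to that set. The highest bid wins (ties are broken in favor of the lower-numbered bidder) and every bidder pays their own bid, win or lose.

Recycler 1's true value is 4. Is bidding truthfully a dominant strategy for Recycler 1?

No

Consider the case where Recycler 2 bids 4 and Recycler 3 bids 5.
Truthful bid 4: loses but pays 4, utility -4.
Bid 5 instead: wins, pays 5, utility 4 - 5 = -1.
Since -1 > -4, bidding 5 is strictly better here, so truthful bidding is not dominant.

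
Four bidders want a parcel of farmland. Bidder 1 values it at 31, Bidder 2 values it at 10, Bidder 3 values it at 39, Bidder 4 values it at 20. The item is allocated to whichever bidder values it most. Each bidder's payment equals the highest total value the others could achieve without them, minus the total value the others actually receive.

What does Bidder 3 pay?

Bidder 3 has the highest value and receives the item.
Without Bidder 3, the item would go to the next-highest value, 31, so the others could achieve 31.
With Bidder 3 present and winning, the others receive nothing, so their total is 0.
Payment = 31 - 0 = 31.

31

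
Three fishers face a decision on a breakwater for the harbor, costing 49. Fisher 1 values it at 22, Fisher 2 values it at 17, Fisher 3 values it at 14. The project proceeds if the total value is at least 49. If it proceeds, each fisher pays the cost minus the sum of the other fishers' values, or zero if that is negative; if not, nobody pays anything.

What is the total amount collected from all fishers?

41

Total value 53 ≥ cost 49, so it is built.
Fisher 1: others sum to 31; max(0, 49 - 31) = 18.
Fisher 2: others sum to 36; max(0, 49 - 36) = 13.
Fisher 3: others sum to 39; max(0, 49 - 39) = 10.
Total collected = 18 + 13 + 10 = 41.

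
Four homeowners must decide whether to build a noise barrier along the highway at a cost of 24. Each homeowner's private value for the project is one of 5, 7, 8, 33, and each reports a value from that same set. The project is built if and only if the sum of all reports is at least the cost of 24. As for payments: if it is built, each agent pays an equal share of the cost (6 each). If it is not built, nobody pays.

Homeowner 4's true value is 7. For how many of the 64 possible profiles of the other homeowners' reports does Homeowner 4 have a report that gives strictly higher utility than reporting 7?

1

Others report (5, 5, 5): truth gives 0; report 33 gives 1 > 0. Violating.
Others report (5, 5, 7): truth gives 1; no alternative beats it.
Others report (5, 5, 8): truth gives 1; no alternative beats it.
(Checking all 64 profiles: 1 has a profitable deviation, 63 do not.)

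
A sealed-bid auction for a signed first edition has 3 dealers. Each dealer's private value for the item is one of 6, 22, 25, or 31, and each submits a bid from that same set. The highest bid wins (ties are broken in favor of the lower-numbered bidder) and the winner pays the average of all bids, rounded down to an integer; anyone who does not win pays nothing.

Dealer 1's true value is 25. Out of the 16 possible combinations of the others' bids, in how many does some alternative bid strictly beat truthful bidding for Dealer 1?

6

Others bid (6, 6): truth gives 13; bid 6 gives 19 > 13. Violating.
Others bid (6, 22): truth gives 8; bid 22 gives 9 > 8. Violating.
Others bid (6, 31): truth gives 0; bid 31 gives 3 > 0. Violating.
Others bid (22, 6): truth gives 8; bid 22 gives 9 > 8. Violating.
Others bid (6, 25): truth gives 7; no alternative beats it.
Others bid (22, 25): truth gives 1; no alternative beats it.
(Checking all 16 profiles: 6 have a profitable deviation, 10 do not.)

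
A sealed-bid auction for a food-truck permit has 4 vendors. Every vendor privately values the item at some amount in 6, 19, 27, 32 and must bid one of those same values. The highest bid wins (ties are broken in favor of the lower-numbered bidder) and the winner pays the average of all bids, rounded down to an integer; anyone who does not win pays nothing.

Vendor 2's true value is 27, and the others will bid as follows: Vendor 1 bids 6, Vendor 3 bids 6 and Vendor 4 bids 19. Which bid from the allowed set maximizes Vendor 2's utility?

19

Bid 6: loses, pays 0, utility 0.
Bid 19: wins, pays 12, utility 27 - 12 = 15.
Bid 27: wins, pays 14, utility 27 - 14 = 13.
Bid 32: wins, pays 15, utility 27 - 15 = 12.
The best choice is 19 with utility 15.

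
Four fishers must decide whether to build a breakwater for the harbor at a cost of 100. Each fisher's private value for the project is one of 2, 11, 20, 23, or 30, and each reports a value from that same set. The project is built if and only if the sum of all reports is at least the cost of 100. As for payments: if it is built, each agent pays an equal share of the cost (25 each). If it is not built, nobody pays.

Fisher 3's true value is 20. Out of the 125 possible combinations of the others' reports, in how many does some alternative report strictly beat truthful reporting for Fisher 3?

7

Others report (20, 30, 30): truth gives -5; report 2 gives 0 > -5. Violating.
Others report (23, 30, 30): truth gives -5; report 2 gives 0 > -5. Violating.
Others report (30, 20, 30): truth gives -5; report 2 gives 0 > -5. Violating.
Others report (30, 23, 30): truth gives -5; report 2 gives 0 > -5. Violating.
Others report (2, 2, 2): truth gives 0; no alternative beats it.
Others report (2, 2, 11): truth gives 0; no alternative beats it.
(Checking all 125 profiles: 7 have a profitable deviation, 118 do not.)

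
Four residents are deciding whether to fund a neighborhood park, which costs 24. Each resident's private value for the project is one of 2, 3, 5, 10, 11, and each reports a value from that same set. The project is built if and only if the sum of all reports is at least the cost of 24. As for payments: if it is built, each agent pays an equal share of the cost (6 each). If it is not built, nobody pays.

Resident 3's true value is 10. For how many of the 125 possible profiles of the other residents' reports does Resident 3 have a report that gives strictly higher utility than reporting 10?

3

Others report (3, 5, 5): truth gives 0; report 11 gives 4 > 0. Violating.
Others report (5, 3, 5): truth gives 0; report 11 gives 4 > 0. Violating.
Others report (5, 5, 3): truth gives 0; report 11 gives 4 > 0. Violating.
Others report (2, 2, 2): truth gives 0; no alternative beats it.
Others report (2, 2, 3): truth gives 0; no alternative beats it.
(Checking all 125 profiles: 3 have a profitable deviation, 122 do not.)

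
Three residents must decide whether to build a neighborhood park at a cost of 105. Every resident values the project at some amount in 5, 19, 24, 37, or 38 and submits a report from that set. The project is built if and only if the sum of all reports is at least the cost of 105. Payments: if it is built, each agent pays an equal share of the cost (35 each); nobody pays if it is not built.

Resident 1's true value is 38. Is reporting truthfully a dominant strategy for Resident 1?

Yes

Check each profile of the others' reports and compare truth against every alternative report.
Others report (37, 37): truth gives 3, best alternative gives 3.
Others report (37, 38): truth gives 3, best alternative gives 3.
Others report (38, 37): truth gives 3, best alternative gives 3.
Others report (38, 38): truth gives 3, best alternative gives 3.
Others report (5, 5): truth gives 0, best alternative gives 0.
Others report (5, 19): truth gives 0, best alternative gives 0.
(Remaining 19 profiles checked similarly; truth is weakly best in each.)
In every case the truthful report is at least as good as any alternative, so it is a dominant strategy.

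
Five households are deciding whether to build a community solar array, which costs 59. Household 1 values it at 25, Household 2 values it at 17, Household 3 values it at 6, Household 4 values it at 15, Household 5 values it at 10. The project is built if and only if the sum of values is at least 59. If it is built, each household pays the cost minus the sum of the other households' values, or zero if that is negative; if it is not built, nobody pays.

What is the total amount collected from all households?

Total value 73 ≥ cost 59, so it is built.
Household 1: others sum to 48; max(0, 59 - 48) = 11.
Household 2: others sum to 56; max(0, 59 - 56) = 3.
Household 3: others sum to 67; max(0, 59 - 67) = 0.
Household 4: others sum to 58; max(0, 59 - 58) = 1.
Household 5: others sum to 63; max(0, 59 - 63) = 0.
Total collected = 11 + 3 + 0 + 1 + 0 = 15.

15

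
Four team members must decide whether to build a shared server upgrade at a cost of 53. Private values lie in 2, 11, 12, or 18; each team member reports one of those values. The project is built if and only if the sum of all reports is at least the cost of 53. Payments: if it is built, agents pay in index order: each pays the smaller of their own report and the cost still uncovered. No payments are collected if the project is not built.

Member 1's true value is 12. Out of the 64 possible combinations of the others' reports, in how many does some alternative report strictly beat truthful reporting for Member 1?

10

Others report (11, 18, 18): truth gives 0; report 11 gives 1 > 0. Violating.
Others report (12, 12, 18): truth gives 0; report 11 gives 1 > 0. Violating.
Others report (12, 18, 12): truth gives 0; report 11 gives 1 > 0. Violating.
Others report (12, 18, 18): truth gives 0; report 11 gives 1 > 0. Violating.
Others report (2, 2, 2): truth gives 0; no alternative beats it.
Others report (2, 2, 11): truth gives 0; no alternative beats it.
(Checking all 64 profiles: 10 have a profitable deviation, 54 do not.)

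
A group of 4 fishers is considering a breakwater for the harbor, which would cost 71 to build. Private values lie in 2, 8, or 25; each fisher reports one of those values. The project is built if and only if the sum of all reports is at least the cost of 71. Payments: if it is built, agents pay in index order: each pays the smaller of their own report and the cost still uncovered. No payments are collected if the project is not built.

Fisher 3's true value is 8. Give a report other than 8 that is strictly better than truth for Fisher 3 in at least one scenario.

2

Suppose Fisher 1 reports 25, Fisher 2 reports 25 and Fisher 4 reports 25.
Report 8: project built, pays 8, utility 8 - 8 = 0.
Report 2: project built, pays 2, utility 8 - 2 = 6.
So reporting 2 beats truth here (6 > 0).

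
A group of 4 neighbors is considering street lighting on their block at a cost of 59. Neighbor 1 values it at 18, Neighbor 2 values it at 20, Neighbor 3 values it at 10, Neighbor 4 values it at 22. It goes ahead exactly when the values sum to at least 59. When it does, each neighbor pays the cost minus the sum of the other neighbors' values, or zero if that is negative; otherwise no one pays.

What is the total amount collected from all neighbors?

Total value 70 ≥ cost 59, so it is built.
Neighbor 1: others sum to 52; max(0, 59 - 52) = 7.
Neighbor 2: others sum to 50; max(0, 59 - 50) = 9.
Neighbor 3: others sum to 60; max(0, 59 - 60) = 0.
Neighbor 4: others sum to 48; max(0, 59 - 48) = 11.
Total collected = 7 + 9 + 0 + 11 = 27.

27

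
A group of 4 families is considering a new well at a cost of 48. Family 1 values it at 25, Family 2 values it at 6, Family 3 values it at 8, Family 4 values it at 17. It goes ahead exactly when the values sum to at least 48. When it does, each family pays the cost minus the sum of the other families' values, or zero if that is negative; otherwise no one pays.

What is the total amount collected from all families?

Total value 56 ≥ cost 48, so it is built.
Family 1: others sum to 31; max(0, 48 - 31) = 17.
Family 2: others sum to 50; max(0, 48 - 50) = 0.
Family 3: others sum to 48; max(0, 48 - 48) = 0.
Family 4: others sum to 39; max(0, 48 - 39) = 9.
Total collected = 17 + 0 + 0 + 9 = 26.

26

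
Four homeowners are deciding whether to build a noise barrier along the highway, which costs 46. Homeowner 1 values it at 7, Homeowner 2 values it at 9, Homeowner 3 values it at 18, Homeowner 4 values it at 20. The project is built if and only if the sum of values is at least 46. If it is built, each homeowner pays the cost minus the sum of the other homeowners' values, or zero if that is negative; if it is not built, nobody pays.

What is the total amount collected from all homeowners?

23

Total value 54 ≥ cost 46, so it is built.
Homeowner 1: others sum to 47; max(0, 46 - 47) = 0.
Homeowner 2: others sum to 45; max(0, 46 - 45) = 1.
Homeowner 3: others sum to 36; max(0, 46 - 36) = 10.
Homeowner 4: others sum to 34; max(0, 46 - 34) = 12.
Total collected = 0 + 1 + 10 + 12 = 23.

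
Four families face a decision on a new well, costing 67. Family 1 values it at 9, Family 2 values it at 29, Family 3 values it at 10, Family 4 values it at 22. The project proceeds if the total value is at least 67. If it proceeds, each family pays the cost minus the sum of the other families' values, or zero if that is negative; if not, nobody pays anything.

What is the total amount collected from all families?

Total value 70 ≥ cost 67, so it is built.
Family 1: others sum to 61; max(0, 67 - 61) = 6.
Family 2: others sum to 41; max(0, 67 - 41) = 26.
Family 3: others sum to 60; max(0, 67 - 60) = 7.
Family 4: others sum to 48; max(0, 67 - 48) = 19.
Total collected = 6 + 26 + 7 + 19 = 58.

58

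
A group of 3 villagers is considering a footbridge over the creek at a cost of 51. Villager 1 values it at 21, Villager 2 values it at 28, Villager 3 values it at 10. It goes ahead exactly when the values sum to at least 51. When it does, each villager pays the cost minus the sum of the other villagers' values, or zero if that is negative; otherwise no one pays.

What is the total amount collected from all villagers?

Total value 59 ≥ cost 51, so it is built.
Villager 1: others sum to 38; max(0, 51 - 38) = 13.
Villager 2: others sum to 31; max(0, 51 - 31) = 20.
Villager 3: others sum to 49; max(0, 51 - 49) = 2.
Total collected = 13 + 20 + 2 = 35.

35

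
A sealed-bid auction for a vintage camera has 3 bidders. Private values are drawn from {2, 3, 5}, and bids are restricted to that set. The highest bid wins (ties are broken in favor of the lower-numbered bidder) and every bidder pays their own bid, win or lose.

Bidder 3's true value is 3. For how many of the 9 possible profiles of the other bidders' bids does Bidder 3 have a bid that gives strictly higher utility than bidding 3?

8

Others bid (2, 3): truth gives -3; bid 2 gives -2 > -3. Violating.
Others bid (2, 5): truth gives -3; bid 2 gives -2 > -3. Violating.
Others bid (3, 2): truth gives -3; bid 2 gives -2 > -3. Violating.
Others bid (3, 3): truth gives -3; bid 2 gives -2 > -3. Violating.
Others bid (2, 2): truth gives 0; no alternative beats it.
(Checking all 9 profiles: 8 have a profitable deviation, 1 does not.)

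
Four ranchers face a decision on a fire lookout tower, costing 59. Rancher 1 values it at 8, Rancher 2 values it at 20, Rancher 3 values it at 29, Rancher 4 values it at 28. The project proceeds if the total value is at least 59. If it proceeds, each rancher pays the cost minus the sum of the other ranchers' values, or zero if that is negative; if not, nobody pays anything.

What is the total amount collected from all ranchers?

5

Total value 85 ≥ cost 59, so it is built.
Rancher 1: others sum to 77; max(0, 59 - 77) = 0.
Rancher 2: others sum to 65; max(0, 59 - 65) = 0.
Rancher 3: others sum to 56; max(0, 59 - 56) = 3.
Rancher 4: others sum to 57; max(0, 59 - 57) = 2.
Total collected = 0 + 0 + 3 + 2 = 5.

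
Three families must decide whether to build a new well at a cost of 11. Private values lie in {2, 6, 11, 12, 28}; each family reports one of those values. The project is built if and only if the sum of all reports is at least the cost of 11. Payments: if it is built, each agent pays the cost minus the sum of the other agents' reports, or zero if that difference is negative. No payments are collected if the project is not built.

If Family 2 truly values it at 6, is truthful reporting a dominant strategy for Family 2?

Yes

Check each profile of the others' reports and compare truth against every alternative report.
Others report (2, 11): truth gives 6, best alternative gives 6.
Others report (2, 12): truth gives 6, best alternative gives 6.
Others report (2, 28): truth gives 6, best alternative gives 6.
Others report (6, 6): truth gives 6, best alternative gives 6.
Others report (6, 11): truth gives 6, best alternative gives 6.
Others report (6, 12): truth gives 6, best alternative gives 6.
(Remaining 19 profiles checked similarly; truth is weakly best in each.)
In every case the truthful report is at least as good as any alternative, so it is a dominant strategy.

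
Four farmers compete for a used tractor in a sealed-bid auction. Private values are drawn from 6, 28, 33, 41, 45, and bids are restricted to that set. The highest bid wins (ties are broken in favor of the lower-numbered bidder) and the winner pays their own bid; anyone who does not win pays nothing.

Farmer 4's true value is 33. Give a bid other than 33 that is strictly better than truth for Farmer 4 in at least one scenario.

Suppose Farmer 1 bids 6, Farmer 2 bids 6 and Farmer 3 bids 6.
Bid 33: wins, pays 33, utility 33 - 33 = 0.
Bid 28: wins, pays 28, utility 33 - 28 = 5.
So bidding 28 beats truth here (5 > 0).

28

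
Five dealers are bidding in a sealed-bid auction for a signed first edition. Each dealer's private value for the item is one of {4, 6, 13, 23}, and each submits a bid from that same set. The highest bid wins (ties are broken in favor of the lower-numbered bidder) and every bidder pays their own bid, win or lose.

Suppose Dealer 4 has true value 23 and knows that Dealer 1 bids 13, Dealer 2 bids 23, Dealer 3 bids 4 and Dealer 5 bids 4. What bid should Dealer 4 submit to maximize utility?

4

Bid 4: loses but pays 4, utility -4.
Bid 6: loses but pays 6, utility -6.
Bid 13: loses but pays 13, utility -13.
Bid 23: loses but pays 23, utility -23.
The best choice is 4 with utility -4.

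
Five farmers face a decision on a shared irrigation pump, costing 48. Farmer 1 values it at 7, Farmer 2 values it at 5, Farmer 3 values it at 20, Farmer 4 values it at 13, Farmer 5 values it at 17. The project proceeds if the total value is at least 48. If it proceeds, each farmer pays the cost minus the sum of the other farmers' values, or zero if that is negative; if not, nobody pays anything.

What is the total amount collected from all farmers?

Total value 62 ≥ cost 48, so it is built.
Farmer 1: others sum to 55; max(0, 48 - 55) = 0.
Farmer 2: others sum to 57; max(0, 48 - 57) = 0.
Farmer 3: others sum to 42; max(0, 48 - 42) = 6.
Farmer 4: others sum to 49; max(0, 48 - 49) = 0.
Farmer 5: others sum to 45; max(0, 48 - 45) = 3.
Total collected = 0 + 0 + 6 + 0 + 3 = 9.

9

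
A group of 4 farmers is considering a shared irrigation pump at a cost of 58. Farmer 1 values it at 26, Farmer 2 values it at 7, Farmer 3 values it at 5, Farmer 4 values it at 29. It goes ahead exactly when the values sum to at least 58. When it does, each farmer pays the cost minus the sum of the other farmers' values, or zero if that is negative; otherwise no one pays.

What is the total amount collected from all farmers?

37

Total value 67 ≥ cost 58, so it is built.
Farmer 1: others sum to 41; max(0, 58 - 41) = 17.
Farmer 2: others sum to 60; max(0, 58 - 60) = 0.
Farmer 3: others sum to 62; max(0, 58 - 62) = 0.
Farmer 4: others sum to 38; max(0, 58 - 38) = 20.
Total collected = 17 + 0 + 0 + 20 = 37.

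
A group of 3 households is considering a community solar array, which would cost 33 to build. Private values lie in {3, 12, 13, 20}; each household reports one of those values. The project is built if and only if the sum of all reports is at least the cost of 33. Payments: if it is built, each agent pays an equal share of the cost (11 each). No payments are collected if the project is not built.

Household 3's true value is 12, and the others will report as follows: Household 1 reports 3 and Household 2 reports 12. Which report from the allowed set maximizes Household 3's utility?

20

Report 3: project not built, utility 0.
Report 12: project not built, utility 0.
Report 13: project not built, utility 0.
Report 20: project built, pays 11, utility 12 - 11 = 1.
The best choice is 20 with utility 1.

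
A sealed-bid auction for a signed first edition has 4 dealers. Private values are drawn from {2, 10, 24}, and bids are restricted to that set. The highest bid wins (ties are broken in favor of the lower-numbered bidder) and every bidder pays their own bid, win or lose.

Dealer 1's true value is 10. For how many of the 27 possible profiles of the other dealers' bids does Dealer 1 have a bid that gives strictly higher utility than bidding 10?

Others bid (2, 2, 2): truth gives 0; bid 2 gives 8 > 0. Violating.
Others bid (2, 2, 24): truth gives -10; bid 2 gives -2 > -10. Violating.
Others bid (2, 10, 24): truth gives -10; bid 2 gives -2 > -10. Violating.
Others bid (2, 24, 2): truth gives -10; bid 2 gives -2 > -10. Violating.
Others bid (2, 2, 10): truth gives 0; no alternative beats it.
Others bid (2, 10, 2): truth gives 0; no alternative beats it.
(Checking all 27 profiles: 20 have a profitable deviation, 7 do not.)

20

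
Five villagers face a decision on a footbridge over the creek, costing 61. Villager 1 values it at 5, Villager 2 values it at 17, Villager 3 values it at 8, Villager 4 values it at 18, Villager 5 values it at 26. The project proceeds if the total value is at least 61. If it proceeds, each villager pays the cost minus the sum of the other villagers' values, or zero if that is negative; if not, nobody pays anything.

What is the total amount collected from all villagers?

Total value 74 ≥ cost 61, so it is built.
Villager 1: others sum to 69; max(0, 61 - 69) = 0.
Villager 2: others sum to 57; max(0, 61 - 57) = 4.
Villager 3: others sum to 66; max(0, 61 - 66) = 0.
Villager 4: others sum to 56; max(0, 61 - 56) = 5.
Villager 5: others sum to 48; max(0, 61 - 48) = 13.
Total collected = 0 + 4 + 0 + 5 + 13 = 22.

22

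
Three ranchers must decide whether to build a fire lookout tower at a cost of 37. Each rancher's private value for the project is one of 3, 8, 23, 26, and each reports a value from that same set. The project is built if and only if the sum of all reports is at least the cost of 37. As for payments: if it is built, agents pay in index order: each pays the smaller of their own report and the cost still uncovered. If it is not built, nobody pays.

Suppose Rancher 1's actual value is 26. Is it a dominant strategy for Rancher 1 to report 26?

No

Consider the case where Rancher 2 reports 3 and Rancher 3 reports 23.
Truthful report 26: project built, pays 26, utility 26 - 26 = 0.
Report 23 instead: project built, pays 23, utility 26 - 23 = 3.
Since 3 > 0, reporting 23 is strictly better here, so truthful reporting is not dominant.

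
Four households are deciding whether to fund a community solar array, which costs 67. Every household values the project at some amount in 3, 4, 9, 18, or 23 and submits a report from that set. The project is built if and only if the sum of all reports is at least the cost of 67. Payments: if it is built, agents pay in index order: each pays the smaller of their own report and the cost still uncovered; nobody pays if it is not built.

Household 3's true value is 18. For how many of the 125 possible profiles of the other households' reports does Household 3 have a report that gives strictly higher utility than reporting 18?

7

Others report (18, 18, 23): truth gives 0; report 9 gives 9 > 0. Violating.
Others report (18, 23, 18): truth gives 0; report 9 gives 9 > 0. Violating.
Others report (18, 23, 23): truth gives 0; report 3 gives 15 > 0. Violating.
Others report (23, 18, 18): truth gives 0; report 9 gives 9 > 0. Violating.
Others report (3, 3, 3): truth gives 0; no alternative beats it.
Others report (3, 3, 4): truth gives 0; no alternative beats it.
(Checking all 125 profiles: 7 have a profitable deviation, 118 do not.)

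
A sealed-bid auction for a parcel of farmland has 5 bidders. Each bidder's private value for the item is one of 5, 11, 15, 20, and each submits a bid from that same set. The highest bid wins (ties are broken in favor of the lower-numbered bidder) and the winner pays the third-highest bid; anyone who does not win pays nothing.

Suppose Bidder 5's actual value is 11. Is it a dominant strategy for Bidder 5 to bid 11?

Consider the case where Bidder 1 bids 5, Bidder 2 bids 5, Bidder 3 bids 5 and Bidder 4 bids 11.
Truthful bid 11: loses, pays 0, utility 0.
Bid 15 instead: wins, pays 5, utility 11 - 5 = 6.
Since 6 > 0, bidding 15 is strictly better here, so truthful bidding is not dominant.

No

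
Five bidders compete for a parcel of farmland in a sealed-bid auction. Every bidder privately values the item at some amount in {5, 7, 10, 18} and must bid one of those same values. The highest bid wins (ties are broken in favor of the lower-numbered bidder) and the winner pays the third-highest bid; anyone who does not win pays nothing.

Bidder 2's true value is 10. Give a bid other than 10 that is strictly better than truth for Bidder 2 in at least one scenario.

18

Suppose Bidder 1 bids 5, Bidder 3 bids 5, Bidder 4 bids 5 and Bidder 5 bids 18.
Bid 10: loses, pays 0, utility 0.
Bid 18: wins, pays 5, utility 10 - 5 = 5.
So bidding 18 beats truth here (5 > 0).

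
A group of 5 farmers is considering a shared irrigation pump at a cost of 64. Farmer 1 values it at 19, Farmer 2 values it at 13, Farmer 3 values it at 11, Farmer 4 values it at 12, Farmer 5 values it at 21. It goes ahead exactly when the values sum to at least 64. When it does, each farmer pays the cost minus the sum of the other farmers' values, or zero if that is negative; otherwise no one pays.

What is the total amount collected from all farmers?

Total value 76 ≥ cost 64, so it is built.
Farmer 1: others sum to 57; max(0, 64 - 57) = 7.
Farmer 2: others sum to 63; max(0, 64 - 63) = 1.
Farmer 3: others sum to 65; max(0, 64 - 65) = 0.
Farmer 4: others sum to 64; max(0, 64 - 64) = 0.
Farmer 5: others sum to 55; max(0, 64 - 55) = 9.
Total collected = 7 + 1 + 0 + 0 + 9 = 17.

17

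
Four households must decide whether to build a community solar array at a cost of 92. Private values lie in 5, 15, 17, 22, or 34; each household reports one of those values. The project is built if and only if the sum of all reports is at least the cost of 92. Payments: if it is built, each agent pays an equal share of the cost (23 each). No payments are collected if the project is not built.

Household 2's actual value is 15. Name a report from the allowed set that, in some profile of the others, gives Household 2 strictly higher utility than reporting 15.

Suppose Household 1 reports 15, Household 3 reports 34 and Household 4 reports 34.
Report 15: project built, pays 23, utility 15 - 23 = -8.
Report 5: project not built, utility 0.
So reporting 5 beats truth here (0 > -8).

5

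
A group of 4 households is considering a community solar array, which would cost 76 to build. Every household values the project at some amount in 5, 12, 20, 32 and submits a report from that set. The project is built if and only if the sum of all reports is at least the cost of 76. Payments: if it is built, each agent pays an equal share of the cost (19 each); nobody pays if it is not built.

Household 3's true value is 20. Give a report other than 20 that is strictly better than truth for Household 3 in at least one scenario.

Suppose Household 1 reports 5, Household 2 reports 12 and Household 4 reports 32.
Report 20: project not built, utility 0.
Report 32: project built, pays 19, utility 20 - 19 = 1.
So reporting 32 beats truth here (1 > 0).

32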